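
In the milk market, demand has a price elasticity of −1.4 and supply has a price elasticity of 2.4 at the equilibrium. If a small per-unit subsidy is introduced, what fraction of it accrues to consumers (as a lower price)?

Consumer share = 12/19

For a small subsidy around the equilibrium, the benefit split depends on the relative slopes, which at a point are proportional to the elasticities.
Buyer share = εs/(εs + |εd|) = 2.4/(2.4 + 1.4) = 12/19; seller share = |εd|/(εs + |εd|) = 7/19.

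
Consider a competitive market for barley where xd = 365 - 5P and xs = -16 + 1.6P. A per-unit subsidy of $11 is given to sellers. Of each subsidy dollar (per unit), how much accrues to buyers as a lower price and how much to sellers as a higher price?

Buyers gain 8/3 per unit; sellers gain 25/3 per unit

Pre-subsidy: 365 - 5P = -16 + 1.6P gives P* = 635/11, x* = 840/11.
With the subsidy, sellers receive Ps = Pb + 11 for each unit, where Pb is the price buyers pay.
Supply in terms of Pb becomes xs = -16 + 1.6(Pb + 11) = 1.6 + 1.6Pb. Setting this equal to demand: 365 - 5Pb = 1.6 + 1.6Pb, so Pb = 1817/33.
Sellers receive Ps = 1817/33 + 11 = 2180/33; x' = 365 − 5·(1817/33) = 2960/33.
Buyers' price falls by P* − Pb = 635/11 − 1817/33 = 8/3; sellers' price rises by Ps − P* = 2180/33 − 635/11 = 25/3.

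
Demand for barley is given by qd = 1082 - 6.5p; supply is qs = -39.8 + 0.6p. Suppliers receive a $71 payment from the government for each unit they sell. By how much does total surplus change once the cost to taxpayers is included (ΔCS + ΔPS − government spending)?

Net change in total surplus = -$1384.5

Pre-subsidy: 1082 - 6.5p = -39.8 + 0.6p gives p* = 158, q* = 55.
With the subsidy, sellers receive ps = pb + 71 for each unit, where pb is the price buyers pay.
Supply in terms of pb becomes qs = -39.8 + 0.6(pb + 71) = 2.8 + 0.6pb. Setting this equal to demand: 1082 - 6.5pb = 2.8 + 0.6pb, so pb = 152.
Sellers receive ps = 152 + 71 = 223; q' = 1082 − 6.5·152 = 94.
ΔCS = ½(55 + 94)(158 − 152) = 447; ΔPS = ½(55 + 94)(223 − 158) = 4842.5.
Government spending = 71 × 94 = 6674.
Net change = 447 + 4842.5 − 6674 = -1384.5. The loss equals the DWL triangle ½·71·39.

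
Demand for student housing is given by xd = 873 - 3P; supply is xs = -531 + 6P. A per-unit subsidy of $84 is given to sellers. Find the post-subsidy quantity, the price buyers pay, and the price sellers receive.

Pre-subsidy: 873 - 3P = -531 + 6P gives P* = 156, x* = 405.
With the subsidy, sellers receive Ps = Pb + 84 for each unit, where Pb is the price buyers pay.
Supply in terms of Pb becomes xs = -531 + 6(Pb + 84) = -27 + 6Pb. Setting this equal to demand: 873 - 3Pb = -27 + 6Pb, so Pb = 100.
Sellers receive Ps = 100 + 84 = 184; x' = 873 − 3·100 = 573.

x' = 573; buyers pay $100; sellers receive $184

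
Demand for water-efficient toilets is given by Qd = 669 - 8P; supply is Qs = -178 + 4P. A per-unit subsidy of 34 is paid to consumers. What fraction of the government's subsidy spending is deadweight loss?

DWL / government spending = 136/585

Pre-subsidy: 669 - 8P = -178 + 4P gives P* = 847/12, Q* = 313/3.
With the rebate, buyers effectively pay Pb = Ps − 34, where Ps is the price sellers receive.
Demand in terms of Ps becomes Qd = 669 − 8(Ps − 34) = 941 - 8Ps. Setting this equal to supply: 941 - 8Ps = -178 + 4Ps, so Ps = 93.25.
Buyers pay Pb = 93.25 − 34 = 59.25; Q' = -178 + 4·93.25 = 195.
ΔCS = ½(313/3 + 195)(847/12 − 59.25) = 15266/9; ΔPS = ½(313/3 + 195)(93.25 − 847/12) = 30532/9.
Government spending = 34 × 195 = 6630.
DWL = ½ × 34 × (195 − 313/3) = 4624/3; fraction = (4624/3) / 6630 = 136/585.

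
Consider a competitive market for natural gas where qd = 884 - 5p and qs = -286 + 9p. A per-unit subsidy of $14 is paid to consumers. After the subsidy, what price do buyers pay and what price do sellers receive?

Buyers pay 522/7; sellers receive 620/7

Pre-subsidy: 884 - 5p = -286 + 9p gives p* = 585/7, q* = 3263/7.
With the rebate, buyers effectively pay pb = ps − 14, where ps is the price sellers receive.
Demand in terms of ps becomes qd = 884 − 5(ps − 14) = 954 - 5ps. Setting this equal to supply: 954 - 5ps = -286 + 9ps, so ps = 620/7.
Buyers pay pb = 620/7 − 14 = 522/7; q' = -286 + 9·(620/7) = 3578/7.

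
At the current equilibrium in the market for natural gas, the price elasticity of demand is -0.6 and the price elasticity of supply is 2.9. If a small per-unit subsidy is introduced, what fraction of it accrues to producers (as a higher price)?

For a small subsidy around the equilibrium, the benefit split depends on the relative slopes, which at a point are proportional to the elasticities.
Buyer share = εs/(εs + |εd|) = 2.9/(2.9 + 0.6) = 29/35; seller share = |εd|/(εs + |εd|) = 6/35.
So producers capture 6/35 of the subsidy.

Producer share = 6/35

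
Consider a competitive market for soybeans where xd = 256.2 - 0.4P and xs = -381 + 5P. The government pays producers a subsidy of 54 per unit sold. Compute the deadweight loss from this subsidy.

Deadweight loss = 540

Pre-subsidy: 256.2 - 0.4P = -381 + 5P gives P* = 118, x* = 209.
With the subsidy, sellers receive Ps = Pb + 54 for each unit, where Pb is the price buyers pay.
Supply in terms of Pb becomes xs = -381 + 5(Pb + 54) = -111 + 5Pb. Setting this equal to demand: 256.2 - 0.4Pb = -111 + 5Pb, so Pb = 68.
Sellers receive Ps = 68 + 54 = 122; x' = 256.2 − 0.4·68 = 229.
The subsidy expands output by 229 − 209 = 20 past the efficient level; on those units the gap between marginal cost and willingness to pay runs from 0 up to 54.
DWL = ½ × 54 × 20 = 540.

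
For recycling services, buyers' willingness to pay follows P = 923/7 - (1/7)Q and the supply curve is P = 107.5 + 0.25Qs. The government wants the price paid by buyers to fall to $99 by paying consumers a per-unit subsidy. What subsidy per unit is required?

Required subsidy s = $66 per unit

At a buyer price of 99, quantity demanded is 923 − 7·99 = 230.
Sellers supply 230 only when they receive Ps = 107.5 + 0.25·230 = 165.
s = Ps − Pb = 165 − 99 = 66.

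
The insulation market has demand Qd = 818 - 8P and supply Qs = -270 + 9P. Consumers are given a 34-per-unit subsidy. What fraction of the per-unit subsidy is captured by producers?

Pre-subsidy: 818 - 8P = -270 + 9P gives P* = 64, Q* = 306.
With the rebate, buyers effectively pay Pb = Ps − 34, where Ps is the price sellers receive.
Demand in terms of Ps becomes Qd = 818 − 8(Ps − 34) = 1090 - 8Ps. Setting this equal to supply: 1090 - 8Ps = -270 + 9Ps, so Ps = 80.
Buyers pay Pb = 80 − 34 = 46; Q' = -270 + 9·80 = 450.
Buyers' price falls by P* − Pb = 64 − 46 = 18; sellers' price rises by Ps − P* = 80 − 64 = 16.
So producers capture 16/34 = 8/17 of each unit of subsidy.

Producer share = 8/17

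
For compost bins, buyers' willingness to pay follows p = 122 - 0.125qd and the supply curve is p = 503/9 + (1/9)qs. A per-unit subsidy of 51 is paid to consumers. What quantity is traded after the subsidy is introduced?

q' = 496

Pre-subsidy: 122 - 0.125q = 503/9 + (1/9)q gives q* = 280 and p* = 87.
With the rebate, buyers effectively pay pb = ps − 51, where ps is the price sellers receive.
On the curves, pb = 122 - 0.125q and ps = 503/9 + (1/9)q; the wedge ps − pb = 51 gives 503/9 + (1/9)q − (122 - 0.125q) = 51, so q' = 496.
Then pb = 122 − 0.125·496 = 60 and ps = 503/9 + (1/9)·496 = 111.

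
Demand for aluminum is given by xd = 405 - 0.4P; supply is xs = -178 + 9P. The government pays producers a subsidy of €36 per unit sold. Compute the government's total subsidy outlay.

Pre-subsidy: 405 - 0.4P = -178 + 9P gives P* = 2915/47, x* = 17869/47.
With the subsidy, sellers receive Ps = Pb + 36 for each unit, where Pb is the price buyers pay.
Supply in terms of Pb becomes xs = -178 + 9(Pb + 36) = 146 + 9Pb. Setting this equal to demand: 405 - 0.4Pb = 146 + 9Pb, so Pb = 1295/47.
Sellers receive Ps = 1295/47 + 36 = 2987/47; x' = 405 − 0.4·(1295/47) = 18517/47.
Government outlay = subsidy × quantity = 36 × 18517/47 = 666612/47.

Government cost = 666612/47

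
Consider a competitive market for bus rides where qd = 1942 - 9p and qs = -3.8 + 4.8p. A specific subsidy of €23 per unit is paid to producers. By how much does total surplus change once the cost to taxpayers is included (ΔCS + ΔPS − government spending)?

Pre-subsidy: 1942 - 9p = -3.8 + 4.8p gives p* = 141, q* = 673.
With the subsidy, sellers receive ps = pb + 23 for each unit, where pb is the price buyers pay.
Supply in terms of pb becomes qs = -3.8 + 4.8(pb + 23) = 106.6 + 4.8pb. Setting this equal to demand: 1942 - 9pb = 106.6 + 4.8pb, so pb = 133.
Sellers receive ps = 133 + 23 = 156; q' = 1942 − 9·133 = 745.
ΔCS = ½(673 + 745)(141 − 133) = 5672; ΔPS = ½(673 + 745)(156 − 141) = 10635.
Government spending = 23 × 745 = 17135.
Net change = 5672 + 10635 − 17135 = -828. The loss equals the DWL triangle ½·23·72.

Net change in total surplus = -€828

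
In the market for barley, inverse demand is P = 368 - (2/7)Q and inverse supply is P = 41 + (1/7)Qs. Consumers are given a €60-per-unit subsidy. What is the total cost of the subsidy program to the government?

Pre-subsidy: 368 - (2/7)Q = 41 + (1/7)Q gives Q* = 763 and P* = 150.
With the rebate, buyers effectively pay Pb = Ps − 60, where Ps is the price sellers receive.
On the curves, Pb = 368 - (2/7)Q and Ps = 41 + (1/7)Q; the wedge Ps − Pb = 60 gives 41 + (1/7)Q − (368 - (2/7)Q) = 60, so Q' = 903.
Then Pb = 368 − (2/7)·903 = 110 and Ps = 41 + (1/7)·903 = 170.
Government outlay = subsidy × quantity = 60 × 903 = 54180.

Government cost = €54180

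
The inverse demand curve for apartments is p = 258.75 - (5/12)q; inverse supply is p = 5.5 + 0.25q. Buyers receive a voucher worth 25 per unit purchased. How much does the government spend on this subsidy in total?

Government cost = 10434.375

Pre-subsidy: 258.75 - (5/12)q = 5.5 + 0.25q gives q* = 379.875 and p* = 100.46875.
With the rebate, buyers effectively pay pb = ps − 25, where ps is the price sellers receive.
On the curves, pb = 258.75 - (5/12)q and ps = 5.5 + 0.25q; the wedge ps − pb = 25 gives 5.5 + 0.25q − (258.75 - (5/12)q) = 25, so q' = 417.375.
Then pb = 258.75 − (5/12)·417.375 = 84.84375 and ps = 5.5 + 0.25·417.375 = 109.84375.
Government outlay = subsidy × quantity = 25 × 417.375 = 10434.375.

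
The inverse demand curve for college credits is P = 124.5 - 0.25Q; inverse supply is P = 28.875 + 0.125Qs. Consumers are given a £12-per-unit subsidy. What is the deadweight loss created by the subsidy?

Pre-subsidy: 124.5 - 0.25Q = 28.875 + 0.125Q gives Q* = 255 and P* = 60.75.
With the rebate, buyers effectively pay Pb = Ps − 12, where Ps is the price sellers receive.
On the curves, Pb = 124.5 - 0.25Q and Ps = 28.875 + 0.125Q; the wedge Ps − Pb = 12 gives 28.875 + 0.125Q − (124.5 - 0.25Q) = 12, so Q' = 287.
Then Pb = 124.5 − 0.25·287 = 52.75 and Ps = 28.875 + 0.125·287 = 64.75.
The subsidy expands output by 287 − 255 = 32 past the efficient level; on those units the gap between marginal cost and willingness to pay runs from 0 up to 12.
DWL = ½ × 12 × 32 = 192.

Deadweight loss = £192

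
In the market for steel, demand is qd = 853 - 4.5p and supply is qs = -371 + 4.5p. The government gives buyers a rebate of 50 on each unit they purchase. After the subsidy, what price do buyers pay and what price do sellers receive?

Pre-subsidy: 853 - 4.5p = -371 + 4.5p gives p* = 136, q* = 241.
With the rebate, buyers effectively pay pb = ps − 50, where ps is the price sellers receive.
Demand in terms of ps becomes qd = 853 − 4.5(ps − 50) = 1078 - 4.5ps. Setting this equal to supply: 1078 - 4.5ps = -371 + 4.5ps, so ps = 161.
Buyers pay pb = 161 − 50 = 111; q' = -371 + 4.5·161 = 353.5.

Buyers pay 111; sellers receive 161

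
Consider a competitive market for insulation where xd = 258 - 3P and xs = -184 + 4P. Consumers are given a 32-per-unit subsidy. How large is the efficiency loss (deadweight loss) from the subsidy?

Pre-subsidy: 258 - 3P = -184 + 4P gives P* = 442/7, x* = 480/7.
With the rebate, buyers effectively pay Pb = Ps − 32, where Ps is the price sellers receive.
Demand in terms of Ps becomes xd = 258 − 3(Ps − 32) = 354 - 3Ps. Setting this equal to supply: 354 - 3Ps = -184 + 4Ps, so Ps = 538/7.
Buyers pay Pb = 538/7 − 32 = 314/7; x' = -184 + 4·(538/7) = 864/7.
The subsidy expands output by 864/7 − 480/7 = 384/7 past the efficient level; on those units the gap between marginal cost and willingness to pay runs from 0 up to 32.
DWL = ½ × 32 × 384/7 = 6144/7.

Deadweight loss = 6144/7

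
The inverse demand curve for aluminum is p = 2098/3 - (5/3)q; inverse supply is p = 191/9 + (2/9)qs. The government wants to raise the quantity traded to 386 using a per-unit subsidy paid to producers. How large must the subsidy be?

Required subsidy s = 51 per unit

At q = 386, from the demand curve buyers pay pb = 2098/3 − (5/3)·386 = 56; from the supply curve sellers need ps = 191/9 + (2/9)·386 = 107.
The subsidy must fill the gap: s = ps − pb = 107 − 56 = 51.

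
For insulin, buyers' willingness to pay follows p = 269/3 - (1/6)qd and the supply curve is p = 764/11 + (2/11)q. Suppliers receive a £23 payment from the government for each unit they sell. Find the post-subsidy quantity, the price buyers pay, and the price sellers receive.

Pre-subsidy: 269/3 - (1/6)q = 764/11 + (2/11)q gives q* = 58 and p* = 80.
With the subsidy, sellers receive ps = pb + 23 for each unit, where pb is the price buyers pay.
On the curves, pb = 269/3 - (1/6)q and ps = 764/11 + (2/11)q; the wedge ps − pb = 23 gives 764/11 + (2/11)q − (269/3 - (1/6)q) = 23, so q' = 124.
Then pb = 269/3 − (1/6)·124 = 69 and ps = 764/11 + (2/11)·124 = 92.

q' = 124; buyers pay £69; sellers receive £92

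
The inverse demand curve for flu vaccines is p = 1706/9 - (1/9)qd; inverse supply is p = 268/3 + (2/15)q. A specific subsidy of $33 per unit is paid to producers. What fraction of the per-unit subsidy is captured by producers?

Producer share = 6/11

Pre-subsidy: 1706/9 - (1/9)q = 268/3 + (2/15)q gives q* = 410 and p* = 144.
With the subsidy, sellers receive ps = pb + 33 for each unit, where pb is the price buyers pay.
On the curves, pb = 1706/9 - (1/9)q and ps = 268/3 + (2/15)q; the wedge ps − pb = 33 gives 268/3 + (2/15)q − (1706/9 - (1/9)q) = 33, so q' = 545.
Then pb = 1706/9 − (1/9)·545 = 129 and ps = 268/3 + (2/15)·545 = 162.
Buyers' price falls by p* − pb = 144 − 129 = 15; sellers' price rises by ps − p* = 162 − 144 = 18.
So producers capture 18/33 = 6/11 of each unit of subsidy.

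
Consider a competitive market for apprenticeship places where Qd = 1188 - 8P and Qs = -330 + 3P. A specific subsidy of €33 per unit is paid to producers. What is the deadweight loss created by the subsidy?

Deadweight loss = €1188

Pre-subsidy: 1188 - 8P = -330 + 3P gives P* = 138, Q* = 84.
With the subsidy, sellers receive Ps = Pb + 33 for each unit, where Pb is the price buyers pay.
Supply in terms of Pb becomes Qs = -330 + 3(Pb + 33) = -231 + 3Pb. Setting this equal to demand: 1188 - 8Pb = -231 + 3Pb, so Pb = 129.
Sellers receive Ps = 129 + 33 = 162; Q' = 1188 − 8·129 = 156.
The subsidy expands output by 156 − 84 = 72 past the efficient level; on those units the gap between marginal cost and willingness to pay runs from 0 up to 33.
DWL = ½ × 33 × 72 = 1188.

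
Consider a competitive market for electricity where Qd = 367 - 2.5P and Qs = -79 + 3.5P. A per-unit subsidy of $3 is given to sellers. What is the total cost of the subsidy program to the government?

Government cost = $556.625

Pre-subsidy: 367 - 2.5P = -79 + 3.5P gives P* = 223/3, Q* = 1087/6.
With the subsidy, sellers receive Ps = Pb + 3 for each unit, where Pb is the price buyers pay.
Supply in terms of Pb becomes Qs = -79 + 3.5(Pb + 3) = -68.5 + 3.5Pb. Setting this equal to demand: 367 - 2.5Pb = -68.5 + 3.5Pb, so Pb = 871/12.
Sellers receive Ps = 871/12 + 3 = 907/12; Q' = 367 − 2.5·(871/12) = 4453/24.
Government outlay = subsidy × quantity = 3 × 4453/24 = 556.625.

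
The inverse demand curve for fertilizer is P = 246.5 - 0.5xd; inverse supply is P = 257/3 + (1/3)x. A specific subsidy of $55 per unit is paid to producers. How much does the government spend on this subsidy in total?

Pre-subsidy: 246.5 - 0.5x = 257/3 + (1/3)x gives x* = 193 and P* = 150.
With the subsidy, sellers receive Ps = Pb + 55 for each unit, where Pb is the price buyers pay.
On the curves, Pb = 246.5 - 0.5x and Ps = 257/3 + (1/3)x; the wedge Ps − Pb = 55 gives 257/3 + (1/3)x − (246.5 - 0.5x) = 55, so x' = 259.
Then Pb = 246.5 − 0.5·259 = 117 and Ps = 257/3 + (1/3)·259 = 172.
Government outlay = subsidy × quantity = 55 × 259 = 14245.

Government cost = $14245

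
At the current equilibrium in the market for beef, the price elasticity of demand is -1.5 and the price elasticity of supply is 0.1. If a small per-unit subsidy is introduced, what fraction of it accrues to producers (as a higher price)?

For a small subsidy around the equilibrium, the benefit split depends on the relative slopes, which at a point are proportional to the elasticities.
Buyer share = εs/(εs + |εd|) = 0.1/(0.1 + 1.5) = 0.0625; seller share = |εd|/(εs + |εd|) = 0.9375.
So producers capture 0.9375 of the subsidy.

Producer share = 0.9375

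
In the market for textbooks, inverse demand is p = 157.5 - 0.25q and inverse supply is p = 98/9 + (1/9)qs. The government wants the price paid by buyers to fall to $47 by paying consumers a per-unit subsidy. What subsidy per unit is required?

Required subsidy s = $13 per unit

At a buyer price of 47, quantity demanded is 630 − 4·47 = 442.
Sellers supply 442 only when they receive ps = 98/9 + (1/9)·442 = 60.
s = ps − pb = 60 − 47 = 13.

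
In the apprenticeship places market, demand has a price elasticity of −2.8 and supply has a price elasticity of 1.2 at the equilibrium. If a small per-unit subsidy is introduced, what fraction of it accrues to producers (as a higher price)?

For a small subsidy around the equilibrium, the benefit split depends on the relative slopes, which at a point are proportional to the elasticities.
Buyer share = εs/(εs + |εd|) = 1.2/(1.2 + 2.8) = 0.3; seller share = |εd|/(εs + |εd|) = 0.7.
So producers capture 0.7 of the subsidy.

Producer share = 0.7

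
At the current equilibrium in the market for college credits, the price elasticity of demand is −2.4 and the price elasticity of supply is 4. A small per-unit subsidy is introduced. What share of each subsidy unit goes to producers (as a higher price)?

Producer share = 0.375

For a small subsidy around the equilibrium, the benefit split depends on the relative slopes, which at a point are proportional to the elasticities.
Buyer share = εs/(εs + |εd|) = 4/(4 + 2.4) = 0.625; seller share = |εd|/(εs + |εd|) = 0.375.
So producers capture 0.375 of the subsidy.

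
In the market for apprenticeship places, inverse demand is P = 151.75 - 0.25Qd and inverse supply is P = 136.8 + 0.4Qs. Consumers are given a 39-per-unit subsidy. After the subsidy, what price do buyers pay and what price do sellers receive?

Buyers pay 131; sellers receive 170

Pre-subsidy: 151.75 - 0.25Q = 136.8 + 0.4Q gives Q* = 23 and P* = 146.
With the rebate, buyers effectively pay Pb = Ps − 39, where Ps is the price sellers receive.
On the curves, Pb = 151.75 - 0.25Q and Ps = 136.8 + 0.4Q; the wedge Ps − Pb = 39 gives 136.8 + 0.4Q − (151.75 - 0.25Q) = 39, so Q' = 83.
Then Pb = 151.75 − 0.25·83 = 131 and Ps = 136.8 + 0.4·83 = 170.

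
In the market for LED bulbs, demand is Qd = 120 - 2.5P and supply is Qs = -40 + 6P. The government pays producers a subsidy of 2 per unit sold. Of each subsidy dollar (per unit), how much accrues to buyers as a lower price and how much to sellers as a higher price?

Pre-subsidy: 120 - 2.5P = -40 + 6P gives P* = 320/17, Q* = 1240/17.
With the subsidy, sellers receive Ps = Pb + 2 for each unit, where Pb is the price buyers pay.
Supply in terms of Pb becomes Qs = -40 + 6(Pb + 2) = -28 + 6Pb. Setting this equal to demand: 120 - 2.5Pb = -28 + 6Pb, so Pb = 296/17.
Sellers receive Ps = 296/17 + 2 = 330/17; Q' = 120 − 2.5·(296/17) = 1300/17.
Buyers' price falls by P* − Pb = 320/17 − 296/17 = 24/17; sellers' price rises by Ps − P* = 330/17 − 320/17 = 10/17.

Buyers gain 24/17 per unit; sellers gain 10/17 per unit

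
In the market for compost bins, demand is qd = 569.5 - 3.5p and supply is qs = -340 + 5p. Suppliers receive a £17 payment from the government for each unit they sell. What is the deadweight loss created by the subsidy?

Deadweight loss = £297.5

Pre-subsidy: 569.5 - 3.5p = -340 + 5p gives p* = 107, q* = 195.
With the subsidy, sellers receive ps = pb + 17 for each unit, where pb is the price buyers pay.
Supply in terms of pb becomes qs = -340 + 5(pb + 17) = -255 + 5pb. Setting this equal to demand: 569.5 - 3.5pb = -255 + 5pb, so pb = 97.
Sellers receive ps = 97 + 17 = 114; q' = 569.5 − 3.5·97 = 230.
The subsidy expands output by 230 − 195 = 35 past the efficient level; on those units the gap between marginal cost and willingness to pay runs from 0 up to 17.
DWL = ½ × 17 × 35 = 297.5.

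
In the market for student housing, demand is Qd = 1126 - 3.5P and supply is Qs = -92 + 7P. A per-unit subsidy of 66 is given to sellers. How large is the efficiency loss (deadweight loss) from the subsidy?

Pre-subsidy: 1126 - 3.5P = -92 + 7P gives P* = 116, Q* = 720.
With the subsidy, sellers receive Ps = Pb + 66 for each unit, where Pb is the price buyers pay.
Supply in terms of Pb becomes Qs = -92 + 7(Pb + 66) = 370 + 7Pb. Setting this equal to demand: 1126 - 3.5Pb = 370 + 7Pb, so Pb = 72.
Sellers receive Ps = 72 + 66 = 138; Q' = 1126 − 3.5·72 = 874.
The subsidy expands output by 874 − 720 = 154 past the efficient level; on those units the gap between marginal cost and willingness to pay runs from 0 up to 66.
DWL = ½ × 66 × 154 = 5082.

Deadweight loss = 5082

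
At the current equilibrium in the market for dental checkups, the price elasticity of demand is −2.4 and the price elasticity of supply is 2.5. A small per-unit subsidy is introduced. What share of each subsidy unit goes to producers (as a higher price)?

Producer share = 24/49

For a small subsidy around the equilibrium, the benefit split depends on the relative slopes, which at a point are proportional to the elasticities.
Buyer share = εs/(εs + |εd|) = 2.5/(2.5 + 2.4) = 25/49; seller share = |εd|/(εs + |εd|) = 24/49.
So producers capture 24/49 of the subsidy.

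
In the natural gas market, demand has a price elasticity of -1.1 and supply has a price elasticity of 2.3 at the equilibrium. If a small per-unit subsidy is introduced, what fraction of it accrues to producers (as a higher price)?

For a small subsidy around the equilibrium, the benefit split depends on the relative slopes, which at a point are proportional to the elasticities.
Buyer share = εs/(εs + |εd|) = 2.3/(2.3 + 1.1) = 23/34; seller share = |εd|/(εs + |εd|) = 11/34.
So producers capture 11/34 of the subsidy.

Producer share = 11/34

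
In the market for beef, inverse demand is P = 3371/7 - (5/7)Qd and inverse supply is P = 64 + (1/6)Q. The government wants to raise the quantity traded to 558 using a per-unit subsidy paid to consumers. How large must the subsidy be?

Required subsidy s = 74 per unit

At Q = 558, from the demand curve buyers pay Pb = 3371/7 − (5/7)·558 = 83; from the supply curve sellers need Ps = 64 + (1/6)·558 = 157.
The subsidy must fill the gap: s = Ps − Pb = 157 − 83 = 74.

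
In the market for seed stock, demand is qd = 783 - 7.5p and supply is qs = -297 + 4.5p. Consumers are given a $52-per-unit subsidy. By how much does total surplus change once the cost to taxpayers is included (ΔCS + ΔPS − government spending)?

Pre-subsidy: 783 - 7.5p = -297 + 4.5p gives p* = 90, q* = 108.
With the rebate, buyers effectively pay pb = ps − 52, where ps is the price sellers receive.
Demand in terms of ps becomes qd = 783 − 7.5(ps − 52) = 1173 - 7.5ps. Setting this equal to supply: 1173 - 7.5ps = -297 + 4.5ps, so ps = 122.5.
Buyers pay pb = 122.5 − 52 = 70.5; q' = -297 + 4.5·122.5 = 254.25.
ΔCS = ½(108 + 254.25)(90 − 70.5) = 3531.9375; ΔPS = ½(108 + 254.25)(122.5 − 90) = 5886.5625.
Government spending = 52 × 254.25 = 13221.
Net change = 3531.9375 + 5886.5625 − 13221 = -3802.5. The loss equals the DWL triangle ½·52·146.25.

Net change in total surplus = -$3802.5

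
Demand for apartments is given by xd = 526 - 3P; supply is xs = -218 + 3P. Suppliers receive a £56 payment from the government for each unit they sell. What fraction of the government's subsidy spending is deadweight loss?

Pre-subsidy: 526 - 3P = -218 + 3P gives P* = 124, x* = 154.
With the subsidy, sellers receive Ps = Pb + 56 for each unit, where Pb is the price buyers pay.
Supply in terms of Pb becomes xs = -218 + 3(Pb + 56) = -50 + 3Pb. Setting this equal to demand: 526 - 3Pb = -50 + 3Pb, so Pb = 96.
Sellers receive Ps = 96 + 56 = 152; x' = 526 − 3·96 = 238.
ΔCS = ½(154 + 238)(124 − 96) = 5488; ΔPS = ½(154 + 238)(152 − 124) = 5488.
Government spending = 56 × 238 = 13328.
DWL = ½ × 56 × (238 − 154) = 2352; fraction = 2352 / 13328 = 3/17.

DWL / government spending = 3/17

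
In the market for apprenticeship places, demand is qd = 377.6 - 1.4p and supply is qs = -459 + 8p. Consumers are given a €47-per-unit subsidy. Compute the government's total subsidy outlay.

Government cost = €14523

Pre-subsidy: 377.6 - 1.4p = -459 + 8p gives p* = 89, q* = 253.
With the rebate, buyers effectively pay pb = ps − 47, where ps is the price sellers receive.
Demand in terms of ps becomes qd = 377.6 − 1.4(ps − 47) = 443.4 - 1.4ps. Setting this equal to supply: 443.4 - 1.4ps = -459 + 8ps, so ps = 96.
Buyers pay pb = 96 − 47 = 49; q' = -459 + 8·96 = 309.
Government outlay = subsidy × quantity = 47 × 309 = 14523.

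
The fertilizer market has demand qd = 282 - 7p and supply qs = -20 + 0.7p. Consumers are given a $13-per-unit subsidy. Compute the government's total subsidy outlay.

Government cost = 2249/11

Pre-subsidy: 282 - 7p = -20 + 0.7p gives p* = 3020/77, q* = 82/11.
With the rebate, buyers effectively pay pb = ps − 13, where ps is the price sellers receive.
Demand in terms of ps becomes qd = 282 − 7(ps − 13) = 373 - 7ps. Setting this equal to supply: 373 - 7ps = -20 + 0.7ps, so ps = 3930/77.
Buyers pay pb = 3930/77 − 13 = 2929/77; q' = -20 + 0.7·(3930/77) = 173/11.
Government outlay = subsidy × quantity = 13 × 173/11 = 2249/11.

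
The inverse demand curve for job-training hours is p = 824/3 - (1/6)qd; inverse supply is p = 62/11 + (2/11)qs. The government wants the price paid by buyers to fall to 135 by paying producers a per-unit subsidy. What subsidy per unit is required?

At a buyer price of 135, quantity demanded is 1648 − 6·135 = 838.
Sellers supply 838 only when they receive ps = 62/11 + (2/11)·838 = 158.
s = ps − pb = 158 − 135 = 23.

Required subsidy s = 23 per unit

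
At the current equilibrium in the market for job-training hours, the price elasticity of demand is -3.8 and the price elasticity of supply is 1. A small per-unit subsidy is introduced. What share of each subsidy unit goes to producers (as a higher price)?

Producer share = 19/24

For a small subsidy around the equilibrium, the benefit split depends on the relative slopes, which at a point are proportional to the elasticities.
Buyer share = εs/(εs + |εd|) = 1/(1 + 3.8) = 5/24; seller share = |εd|/(εs + |εd|) = 19/24.
So producers capture 19/24 of the subsidy.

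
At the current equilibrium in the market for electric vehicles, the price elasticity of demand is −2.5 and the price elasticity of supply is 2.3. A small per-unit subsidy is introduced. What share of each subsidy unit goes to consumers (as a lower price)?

Consumer share = 23/48

For a small subsidy around the equilibrium, the benefit split depends on the relative slopes, which at a point are proportional to the elasticities.
Buyer share = εs/(εs + |εd|) = 2.3/(2.3 + 2.5) = 23/48; seller share = |εd|/(εs + |εd|) = 25/48.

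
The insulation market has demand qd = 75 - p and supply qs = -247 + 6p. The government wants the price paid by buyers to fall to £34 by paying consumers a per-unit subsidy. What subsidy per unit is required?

Required subsidy s = £14 per unit

At a buyer price of 34, quantity demanded is 75 − 1·34 = 41.
Sellers supply 41 only when they receive ps with -247 + 6·ps = 41, i.e. ps = 48.
s = ps − pb = 48 − 34 = 14.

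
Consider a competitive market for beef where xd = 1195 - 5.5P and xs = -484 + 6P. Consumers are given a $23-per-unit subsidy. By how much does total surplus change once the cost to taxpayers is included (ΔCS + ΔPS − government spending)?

Net change in total surplus = -$759

Pre-subsidy: 1195 - 5.5P = -484 + 6P gives P* = 146, x* = 392.
With the rebate, buyers effectively pay Pb = Ps − 23, where Ps is the price sellers receive.
Demand in terms of Ps becomes xd = 1195 − 5.5(Ps − 23) = 1321.5 - 5.5Ps. Setting this equal to supply: 1321.5 - 5.5Ps = -484 + 6Ps, so Ps = 157.
Buyers pay Pb = 157 − 23 = 134; x' = -484 + 6·157 = 458.
ΔCS = ½(392 + 458)(146 − 134) = 5100; ΔPS = ½(392 + 458)(157 − 146) = 4675.
Government spending = 23 × 458 = 10534.
Net change = 5100 + 4675 − 10534 = -759. The loss equals the DWL triangle ½·23·66.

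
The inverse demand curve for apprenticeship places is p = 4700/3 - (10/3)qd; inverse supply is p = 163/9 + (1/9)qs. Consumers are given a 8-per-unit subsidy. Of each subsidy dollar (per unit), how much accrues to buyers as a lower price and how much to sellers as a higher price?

Buyers gain 240/31 per unit; sellers gain 8/31 per unit

Pre-subsidy: 4700/3 - (10/3)q = 163/9 + (1/9)q gives q* = 13937/31 and p* = 2110/31.
With the rebate, buyers effectively pay pb = ps − 8, where ps is the price sellers receive.
On the curves, pb = 4700/3 - (10/3)q and ps = 163/9 + (1/9)q; the wedge ps − pb = 8 gives 163/9 + (1/9)q − (4700/3 - (10/3)q) = 8, so q' = 14009/31.
Then pb = 4700/3 − (10/3)·(14009/31) = 1870/31 and ps = 163/9 + (1/9)·(14009/31) = 2118/31.
Buyers' price falls by p* − pb = 2110/31 − 1870/31 = 240/31; sellers' price rises by ps − p* = 2118/31 − 2110/31 = 8/31.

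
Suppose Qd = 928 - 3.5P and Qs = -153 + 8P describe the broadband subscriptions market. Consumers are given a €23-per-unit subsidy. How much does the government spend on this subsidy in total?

Government cost = €15065

Pre-subsidy: 928 - 3.5P = -153 + 8P gives P* = 94, Q* = 599.
With the rebate, buyers effectively pay Pb = Ps − 23, where Ps is the price sellers receive.
Demand in terms of Ps becomes Qd = 928 − 3.5(Ps − 23) = 1008.5 - 3.5Ps. Setting this equal to supply: 1008.5 - 3.5Ps = -153 + 8Ps, so Ps = 101.
Buyers pay Pb = 101 − 23 = 78; Q' = -153 + 8·101 = 655.
Government outlay = subsidy × quantity = 23 × 655 = 15065.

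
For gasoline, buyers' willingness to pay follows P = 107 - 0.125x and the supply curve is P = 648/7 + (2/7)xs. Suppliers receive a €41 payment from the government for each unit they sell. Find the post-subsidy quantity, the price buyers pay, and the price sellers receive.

Pre-subsidy: 107 - 0.125x = 648/7 + (2/7)x gives x* = 808/23 and P* = 2360/23.
With the subsidy, sellers receive Ps = Pb + 41 for each unit, where Pb is the price buyers pay.
On the curves, Pb = 107 - 0.125x and Ps = 648/7 + (2/7)x; the wedge Ps − Pb = 41 gives 648/7 + (2/7)x − (107 - 0.125x) = 41, so x' = 3104/23.
Then Pb = 107 − 0.125·(3104/23) = 2073/23 and Ps = 648/7 + (2/7)·(3104/23) = 3016/23.

x' = 3104/23; buyers pay 2073/23; sellers receive 3016/23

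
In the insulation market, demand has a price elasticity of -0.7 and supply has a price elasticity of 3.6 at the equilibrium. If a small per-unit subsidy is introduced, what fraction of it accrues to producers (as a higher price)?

For a small subsidy around the equilibrium, the benefit split depends on the relative slopes, which at a point are proportional to the elasticities.
Buyer share = εs/(εs + |εd|) = 3.6/(3.6 + 0.7) = 36/43; seller share = |εd|/(εs + |εd|) = 7/43.
So producers capture 7/43 of the subsidy.

Producer share = 7/43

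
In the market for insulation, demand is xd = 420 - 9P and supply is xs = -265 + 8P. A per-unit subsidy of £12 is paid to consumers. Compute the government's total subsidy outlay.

Pre-subsidy: 420 - 9P = -265 + 8P gives P* = 685/17, x* = 975/17.
With the rebate, buyers effectively pay Pb = Ps − 12, where Ps is the price sellers receive.
Demand in terms of Ps becomes xd = 420 − 9(Ps − 12) = 528 - 9Ps. Setting this equal to supply: 528 - 9Ps = -265 + 8Ps, so Ps = 793/17.
Buyers pay Pb = 793/17 − 12 = 589/17; x' = -265 + 8·(793/17) = 1839/17.
Government outlay = subsidy × quantity = 12 × 1839/17 = 22068/17.

Government cost = 22068/17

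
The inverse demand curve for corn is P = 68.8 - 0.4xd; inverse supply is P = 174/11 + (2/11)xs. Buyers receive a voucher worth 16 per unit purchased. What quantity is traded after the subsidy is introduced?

Pre-subsidy: 68.8 - 0.4x = 174/11 + (2/11)x gives x* = 91.0625 and P* = 32.375.
With the rebate, buyers effectively pay Pb = Ps − 16, where Ps is the price sellers receive.
On the curves, Pb = 68.8 - 0.4x and Ps = 174/11 + (2/11)x; the wedge Ps − Pb = 16 gives 174/11 + (2/11)x − (68.8 - 0.4x) = 16, so x' = 118.5625.
Then Pb = 68.8 − 0.4·118.5625 = 21.375 and Ps = 174/11 + (2/11)·118.5625 = 37.375.

x' = 118.5625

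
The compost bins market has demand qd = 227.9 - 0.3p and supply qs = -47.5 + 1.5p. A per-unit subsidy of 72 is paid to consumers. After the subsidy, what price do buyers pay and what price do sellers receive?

Buyers pay 93; sellers receive 165

Pre-subsidy: 227.9 - 0.3p = -47.5 + 1.5p gives p* = 153, q* = 182.
With the rebate, buyers effectively pay pb = ps − 72, where ps is the price sellers receive.
Demand in terms of ps becomes qd = 227.9 − 0.3(ps − 72) = 249.5 - 0.3ps. Setting this equal to supply: 249.5 - 0.3ps = -47.5 + 1.5ps, so ps = 165.
Buyers pay pb = 165 − 72 = 93; q' = -47.5 + 1.5·165 = 200.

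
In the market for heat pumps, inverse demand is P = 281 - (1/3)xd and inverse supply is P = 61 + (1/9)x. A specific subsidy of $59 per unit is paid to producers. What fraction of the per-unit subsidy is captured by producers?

Pre-subsidy: 281 - (1/3)x = 61 + (1/9)x gives x* = 495 and P* = 116.
With the subsidy, sellers receive Ps = Pb + 59 for each unit, where Pb is the price buyers pay.
On the curves, Pb = 281 - (1/3)x and Ps = 61 + (1/9)x; the wedge Ps − Pb = 59 gives 61 + (1/9)x − (281 - (1/3)x) = 59, so x' = 627.75.
Then Pb = 281 − (1/3)·627.75 = 71.75 and Ps = 61 + (1/9)·627.75 = 130.75.
Buyers' price falls by P* − Pb = 116 − 71.75 = 44.25; sellers' price rises by Ps − P* = 130.75 − 116 = 14.75.
So producers capture 14.75/59 = 0.25 of each unit of subsidy.

Producer share = 0.25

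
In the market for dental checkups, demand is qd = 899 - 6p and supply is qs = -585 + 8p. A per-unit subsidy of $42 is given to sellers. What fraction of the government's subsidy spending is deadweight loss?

Pre-subsidy: 899 - 6p = -585 + 8p gives p* = 106, q* = 263.
With the subsidy, sellers receive ps = pb + 42 for each unit, where pb is the price buyers pay.
Supply in terms of pb becomes qs = -585 + 8(pb + 42) = -249 + 8pb. Setting this equal to demand: 899 - 6pb = -249 + 8pb, so pb = 82.
Sellers receive ps = 82 + 42 = 124; q' = 899 − 6·82 = 407.
ΔCS = ½(263 + 407)(106 − 82) = 8040; ΔPS = ½(263 + 407)(124 − 106) = 6030.
Government spending = 42 × 407 = 17094.
DWL = ½ × 42 × (407 − 263) = 3024; fraction = 3024 / 17094 = 72/407.

DWL / government spending = 72/407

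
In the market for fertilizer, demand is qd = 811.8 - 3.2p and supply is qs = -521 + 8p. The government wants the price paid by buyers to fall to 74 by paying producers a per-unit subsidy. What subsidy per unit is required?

At a buyer price of 74, quantity demanded is 811.8 − 3.2·74 = 575.
Sellers supply 575 only when they receive ps with -521 + 8·ps = 575, i.e. ps = 137.
s = ps − pb = 137 − 74 = 63.

Required subsidy s = 63 per unit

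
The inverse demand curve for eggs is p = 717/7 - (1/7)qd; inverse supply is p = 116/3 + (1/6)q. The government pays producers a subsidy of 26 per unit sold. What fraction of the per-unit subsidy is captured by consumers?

Consumer share = 6/13

Pre-subsidy: 717/7 - (1/7)q = 116/3 + (1/6)q gives q* = 206 and p* = 73.
With the subsidy, sellers receive ps = pb + 26 for each unit, where pb is the price buyers pay.
On the curves, pb = 717/7 - (1/7)q and ps = 116/3 + (1/6)q; the wedge ps − pb = 26 gives 116/3 + (1/6)q − (717/7 - (1/7)q) = 26, so q' = 290.
Then pb = 717/7 − (1/7)·290 = 61 and ps = 116/3 + (1/6)·290 = 87.
Buyers' price falls by p* − pb = 73 − 61 = 12; sellers' price rises by ps − p* = 87 − 73 = 14.
So consumers capture 12/26 = 6/13 of each unit of subsidy.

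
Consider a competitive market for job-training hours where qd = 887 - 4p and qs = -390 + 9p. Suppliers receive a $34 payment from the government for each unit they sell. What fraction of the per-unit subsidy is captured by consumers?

Pre-subsidy: 887 - 4p = -390 + 9p gives p* = 1277/13, q* = 6423/13.
With the subsidy, sellers receive ps = pb + 34 for each unit, where pb is the price buyers pay.
Supply in terms of pb becomes qs = -390 + 9(pb + 34) = -84 + 9pb. Setting this equal to demand: 887 - 4pb = -84 + 9pb, so pb = 971/13.
Sellers receive ps = 971/13 + 34 = 1413/13; q' = 887 − 4·(971/13) = 7647/13.
Buyers' price falls by p* − pb = 1277/13 − 971/13 = 306/13; sellers' price rises by ps − p* = 1413/13 − 1277/13 = 136/13.
So consumers capture (306/13)/34 = 9/13 of each unit of subsidy.

Consumer share = 9/13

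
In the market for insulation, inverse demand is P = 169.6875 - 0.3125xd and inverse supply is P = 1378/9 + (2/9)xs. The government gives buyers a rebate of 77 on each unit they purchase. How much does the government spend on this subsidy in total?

Pre-subsidy: 169.6875 - 0.3125x = 1378/9 + (2/9)x gives x* = 31 and P* = 160.
With the rebate, buyers effectively pay Pb = Ps − 77, where Ps is the price sellers receive.
On the curves, Pb = 169.6875 - 0.3125x and Ps = 1378/9 + (2/9)x; the wedge Ps − Pb = 77 gives 1378/9 + (2/9)x − (169.6875 - 0.3125x) = 77, so x' = 175.
Then Pb = 169.6875 − 0.3125·175 = 115 and Ps = 1378/9 + (2/9)·175 = 192.
Government outlay = subsidy × quantity = 77 × 175 = 13475.

Government cost = 13475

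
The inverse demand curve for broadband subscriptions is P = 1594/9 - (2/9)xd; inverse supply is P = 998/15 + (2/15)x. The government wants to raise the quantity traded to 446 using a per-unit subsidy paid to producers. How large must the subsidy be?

At x = 446, from the demand curve buyers pay Pb = 1594/9 − (2/9)·446 = 78; from the supply curve sellers need Ps = 998/15 + (2/15)·446 = 126.
The subsidy must fill the gap: s = Ps − Pb = 126 − 78 = 48.

Required subsidy s = 48 per unit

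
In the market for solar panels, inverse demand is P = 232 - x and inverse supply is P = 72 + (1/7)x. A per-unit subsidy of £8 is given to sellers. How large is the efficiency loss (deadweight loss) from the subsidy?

Pre-subsidy: 232 - x = 72 + (1/7)x gives x* = 140 and P* = 92.
With the subsidy, sellers receive Ps = Pb + 8 for each unit, where Pb is the price buyers pay.
On the curves, Pb = 232 - x and Ps = 72 + (1/7)x; the wedge Ps − Pb = 8 gives 72 + (1/7)x − (232 - x) = 8, so x' = 147.
Then Pb = 232 − 1·147 = 85 and Ps = 72 + (1/7)·147 = 93.
The subsidy expands output by 147 − 140 = 7 past the efficient level; on those units the gap between marginal cost and willingness to pay runs from 0 up to 8.
DWL = ½ × 8 × 7 = 28.

Deadweight loss = £28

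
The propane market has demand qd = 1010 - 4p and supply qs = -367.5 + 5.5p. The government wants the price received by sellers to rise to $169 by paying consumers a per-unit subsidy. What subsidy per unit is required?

Required subsidy s = $57 per unit

At a seller price of 169, quantity supplied is -367.5 + 5.5·169 = 562.
Buyers absorb 562 only when they pay pb with 1010 − 4·pb = 562, i.e. pb = 112.
s = ps − pb = 169 − 112 = 57.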